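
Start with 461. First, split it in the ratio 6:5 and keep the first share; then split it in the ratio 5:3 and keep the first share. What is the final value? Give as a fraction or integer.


Start with 461.
Step 1: Split 6:5, first share = 461 * 6/11 = 2766/11
Step 2: Split 5:3, first share = 2766/11 * 5/8 = 6915/44
Final result = 6915/44

6915/44


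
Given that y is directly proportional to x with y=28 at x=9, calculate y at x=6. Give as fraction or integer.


Direct proportion: y = kx
Find k: k = 28/9 = 28/9
Compute y at x=6: y = 28/9 * 6
y = 56/3

56/3


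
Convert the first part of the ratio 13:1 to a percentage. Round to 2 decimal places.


Total parts = 13 + 1 = 14
First part fraction = 13/14
Percentage = (13/14) * 100
= 0.928571 * 100
= 92.86%

92.86


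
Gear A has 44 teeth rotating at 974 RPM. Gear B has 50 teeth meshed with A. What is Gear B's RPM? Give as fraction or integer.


Gear ratio: teeth_A * RPM_A = teeth_B * RPM_B
44 * 974 = 50 * RPM_B
42856 = 50 * RPM_B
RPM_B = 42856 / 50
RPM_B = 21428/25

21428/25


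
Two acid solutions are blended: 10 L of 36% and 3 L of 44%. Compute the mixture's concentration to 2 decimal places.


Solute in mixture 1 = 36% of 10 L = 10*36/100 = 18/5 L
Solute in mixture 2 = 44% of 3 L = 3*44/100 = 33/25 L
Total solute = 18/5 + 33/25 = 123/25 L
Total volume = 10 + 3 = 13 L
Final concentration = 123/25/13 * 100 = 37.85%

37.85


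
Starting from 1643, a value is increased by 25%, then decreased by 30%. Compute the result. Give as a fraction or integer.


Start: 1643
Step 1: increase by 25% => multiply by 125/100
  1643 * 125/100 = 8215/4
Step 2: decrease by 30% => multiply by 70/100
  8215/4 * 70/100 = 11501/8
Final value = 11501/8

11501/8


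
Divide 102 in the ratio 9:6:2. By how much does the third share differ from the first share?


Total parts = 9 + 6 + 2 = 17
Value per part = 102 / 17 = 6
Shares: 9*6=54, 6*6=36, 2*6=12
Third share = 12, first share = 54
Difference = |12 - 54| = 42

42


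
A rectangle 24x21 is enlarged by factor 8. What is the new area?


Original dimensions: 24 x 21
Enlargement factor = 8
New width = 24 * 8 = 192
New height = 21 * 8 = 168
New area = 192 * 168 = 32256

32256


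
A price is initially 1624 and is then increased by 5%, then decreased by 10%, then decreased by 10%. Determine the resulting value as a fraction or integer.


Start: 1624
Step 1: increase by 5% => multiply by 105/100
  1624 * 105/100 = 8526/5
Step 2: decrease by 10% => multiply by 90/100
  8526/5 * 90/100 = 38367/25
Step 3: decrease by 10% => multiply by 90/100
  38367/25 * 90/100 = 345303/250
Final value = 345303/250

345303/250


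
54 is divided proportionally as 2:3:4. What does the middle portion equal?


Ratio = 2:3:4
Total parts = 2 + 3 + 4 = 9
Value per part = 54 / 9 = 6
First share = 2 * 6 = 12
Middle share = 3 * 6 = 18
Third share = 4 * 6 = 24

18


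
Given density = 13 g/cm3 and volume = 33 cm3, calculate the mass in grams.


Using mass = density * volume
Density = 13 g/cm3
Volume = 33 cm3
Mass = 13 * 33
= 429 g

429


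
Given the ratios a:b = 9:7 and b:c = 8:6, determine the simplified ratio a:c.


Given a:b = 9:7 and b:c = 8:6
Make b consistent. Multiply first ratio by 8: a:b = 72:56
Multiply second ratio by 7: b:c = 56:42
Now b = 56 in both, so a:b:c = 72:56:42
Therefore a:c = 72:42
Simplify by GCD: a:c = 12:7

12:7


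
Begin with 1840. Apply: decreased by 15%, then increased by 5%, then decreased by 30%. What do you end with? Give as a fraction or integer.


Start: 1840
Step 1: decrease by 15% => multiply by 85/100
  1840 * 85/100 = 1564
Step 2: increase by 5% => multiply by 105/100
  1564 * 105/100 = 8211/5
Step 3: decrease by 30% => multiply by 70/100
  8211/5 * 70/100 = 57477/50
Final value = 57477/50

57477/50


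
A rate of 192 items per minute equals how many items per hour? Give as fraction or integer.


Converting from per minute to per hour
Rate = 192 items per minute
Multiply by 60: 192 * 60
= 11520 items per hour

11520


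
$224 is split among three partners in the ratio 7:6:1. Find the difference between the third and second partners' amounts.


Total parts = 7 + 6 + 1 = 14
Value per part = 224 / 14 = 16
Shares: 7*16=112, 6*16=96, 1*16=16
Third share = 16, second share = 96
Difference = |16 - 96| = 80

80


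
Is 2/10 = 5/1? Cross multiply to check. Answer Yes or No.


Cross multiply to check 2/10 = 5/1
Left cross product: 2 * 1 = 2
Right cross product: 10 * 5 = 50
2 != 50
Not equal, so proportions differ => No

No


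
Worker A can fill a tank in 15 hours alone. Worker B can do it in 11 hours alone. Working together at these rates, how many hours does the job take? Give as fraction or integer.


Rate of A = 1/15 job per hour
Rate of B = 1/11 job per hour
Combined rate = 1/15 + 1/11
Find common denominator: (11 + 15)/(15*11) = 26/165
Combined rate = 26/165 job per hour
Time together = 1 / (26/165) = 165/26 hours

165/26


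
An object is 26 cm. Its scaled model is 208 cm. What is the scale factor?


Original length = 26 cm
Scaled length = 208 cm
Scale factor = 208 / 26
= 8

8


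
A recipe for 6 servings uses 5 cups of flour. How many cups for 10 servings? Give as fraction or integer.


Original: 5 cups for 6 servings
Target servings = 10
Scaling factor = 10/6
New amount = 5 * 10/6
= 50/6
= 25/3 cups

25/3


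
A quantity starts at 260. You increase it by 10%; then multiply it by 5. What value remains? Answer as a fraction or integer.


Start with 260.
Step 1: Increase by 10%: 260 * 110/100 = 286
Step 2: Multiply by 5: 286 * 5 = 1430
Final result = 1430

1430


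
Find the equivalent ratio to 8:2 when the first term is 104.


Original ratio: 8:2
First term target: 104
Scale factor = 104 / 8 = 13
Multiply second term: 2 * 13 = 26
Equivalent ratio = 104:26

104:26


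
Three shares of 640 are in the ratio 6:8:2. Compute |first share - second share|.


Total parts = 6 + 8 + 2 = 16
Value per part = 640 / 16 = 40
Shares: 6*40=240, 8*40=320, 2*40=80
First share = 240, second share = 320
Difference = |240 - 320| = 80

80


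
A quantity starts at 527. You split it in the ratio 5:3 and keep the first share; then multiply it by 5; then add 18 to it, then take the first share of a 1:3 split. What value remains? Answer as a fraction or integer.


Start with 527.
Step 1: Split 5:3, first share = 527 * 5/8 = 2635/8
Step 2: Multiply by 5: 2635/8 * 5 = 13175/8
Step 3: Add 18: 13175/8+18=13319/8; split 1:3 first = 13319/8*1/4 = 13319/32
Final result = 13319/32

13319/32


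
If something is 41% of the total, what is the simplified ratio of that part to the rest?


Part = 41%, Remainder = 59%
Ratio = 41:59
GCD(41, 59) = 1
Simplify: 41:59 = 41:59

41:59


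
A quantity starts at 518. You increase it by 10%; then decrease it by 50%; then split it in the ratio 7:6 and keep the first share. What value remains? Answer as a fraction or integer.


Start with 518.
Step 1: Increase by 10%: 518 * 110/100 = 2849/5
Step 2: Decrease by 50%: 2849/5 * 50/100 = 2849/10
Step 3: Split 7:6, first share = 2849/10 * 7/13 = 19943/130
Final result = 19943/130

19943/130


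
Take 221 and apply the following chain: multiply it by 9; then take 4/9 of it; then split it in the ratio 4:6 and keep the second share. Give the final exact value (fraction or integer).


Start with 221.
Step 1: Multiply by 9: 221 * 9 = 1989
Step 2: Take 4/9: 1989 * 4/9 = 884
Step 3: Split 4:6, second share = 884 * 6/10 = 2652/5
Final result = 2652/5

2652/5


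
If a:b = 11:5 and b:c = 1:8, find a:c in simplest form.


Given a:b = 11:5 and b:c = 1:8
Make b consistent. Multiply first ratio by 1: a:b = 11:5
Multiply second ratio by 5: b:c = 5:40
Now b = 5 in both, so a:b:c = 11:5:40
Therefore a:c = 11:40
Simplify by GCD: a:c = 11:40

11:40


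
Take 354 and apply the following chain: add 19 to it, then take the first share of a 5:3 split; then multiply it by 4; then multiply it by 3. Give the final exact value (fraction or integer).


Start with 354.
Step 1: Add 19: 354+19=373; split 5:3 first = 373*5/8 = 1865/8
Step 2: Multiply by 4: 1865/8 * 4 = 1865/2
Step 3: Multiply by 3: 1865/2 * 3 = 5595/2
Final result = 5595/2

5595/2


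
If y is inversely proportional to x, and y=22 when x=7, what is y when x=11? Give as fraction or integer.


Inverse proportion: y = k/x
Find k: k = 7 * 22 = 154
Compute y at x=11: y = 154/11
y = 14

14


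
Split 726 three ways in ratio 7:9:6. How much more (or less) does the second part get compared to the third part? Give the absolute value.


Total parts = 7 + 9 + 6 = 22
Value per part = 726 / 22 = 33
Shares: 7*33=231, 9*33=297, 6*33=198
Second share = 297, third share = 198
Difference = |297 - 198| = 99

99


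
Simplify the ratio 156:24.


Find GCD(156, 24)
GCD = 12
Divide both by 12: 156/12 = 13, 24/12 = 2
Simplified ratio = 13:2

13:2


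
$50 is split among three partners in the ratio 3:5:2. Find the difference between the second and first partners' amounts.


Total parts = 3 + 5 + 2 = 10
Value per part = 50 / 10 = 5
Shares: 3*5=15, 5*5=25, 2*5=10
Second share = 25, first share = 15
Difference = |25 - 15| = 10

10


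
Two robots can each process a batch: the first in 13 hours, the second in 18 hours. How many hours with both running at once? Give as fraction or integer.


Rate of A = 1/13 job per hour
Rate of B = 1/18 job per hour
Combined rate = 1/13 + 1/18
Find common denominator: (18 + 13)/(13*18) = 31/234
Combined rate = 31/234 job per hour
Time together = 1 / (31/234) = 234/31 hours

234/31


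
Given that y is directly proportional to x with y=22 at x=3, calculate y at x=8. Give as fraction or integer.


Direct proportion: y = kx
Find k: k = 22/3 = 22/3
Compute y at x=8: y = 22/3 * 8
y = 176/3

176/3


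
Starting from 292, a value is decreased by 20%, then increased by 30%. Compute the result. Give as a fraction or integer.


Start: 292
Step 1: decrease by 20% => multiply by 80/100
  292 * 80/100 = 1168/5
Step 2: increase by 30% => multiply by 130/100
  1168/5 * 130/100 = 7592/25
Final value = 7592/25

7592/25


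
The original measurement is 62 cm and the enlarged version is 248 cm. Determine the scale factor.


Original length = 62 cm
Scaled length = 248 cm
Scale factor = 248 / 62
= 4

4


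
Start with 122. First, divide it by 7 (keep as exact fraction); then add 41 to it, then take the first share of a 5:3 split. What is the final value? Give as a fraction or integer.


Start with 122.
Step 1: Divide by 7: 122 / 7 = 122/7
Step 2: Add 41: 122/7+41=409/7; split 5:3 first = 409/7*5/8 = 2045/56
Final result = 2045/56

2045/56


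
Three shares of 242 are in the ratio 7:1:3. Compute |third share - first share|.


Total parts = 7 + 1 + 3 = 11
Value per part = 242 / 11 = 22
Shares: 7*22=154, 1*22=22, 3*22=66
Third share = 66, first share = 154
Difference = |66 - 154| = 88

88


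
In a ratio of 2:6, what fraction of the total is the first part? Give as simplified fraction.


Total parts = 2 + 6 = 8
First part fraction = 2/8
Simplify: 2/8 = 1/4

1/4


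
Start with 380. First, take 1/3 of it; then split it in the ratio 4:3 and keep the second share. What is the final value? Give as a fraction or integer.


Start with 380.
Step 1: Take 1/3: 380 * 1/3 = 380/3
Step 2: Split 4:3, second share = 380/3 * 3/7 = 380/7
Final result = 380/7

380/7


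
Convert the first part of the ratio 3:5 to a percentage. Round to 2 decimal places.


Total parts = 3 + 5 = 8
First part fraction = 3/8
Percentage = (3/8) * 100
= 0.375 * 100
= 37.50%

37.50


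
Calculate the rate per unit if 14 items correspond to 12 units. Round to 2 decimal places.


Total items = 14
Number of units = 12
Unit rate = 14 / 12
= 1.17 items per unit

1.17


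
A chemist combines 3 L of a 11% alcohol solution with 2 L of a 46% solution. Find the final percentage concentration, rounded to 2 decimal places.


Solute in mixture 1 = 11% of 3 L = 3*11/100 = 33/100 L
Solute in mixture 2 = 46% of 2 L = 2*46/100 = 23/25 L
Total solute = 33/100 + 23/25 = 5/4 L
Total volume = 3 + 2 = 5 L
Final concentration = 5/4/5 * 100 = 25.00%

25.00


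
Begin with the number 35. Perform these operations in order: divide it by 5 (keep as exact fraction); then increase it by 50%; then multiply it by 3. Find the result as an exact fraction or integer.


Start with 35.
Step 1: Divide by 5: 35 / 5 = 7
Step 2: Increase by 50%: 7 * 150/100 = 21/2
Step 3: Multiply by 3: 21/2 * 3 = 63/2
Final result = 63/2

63/2


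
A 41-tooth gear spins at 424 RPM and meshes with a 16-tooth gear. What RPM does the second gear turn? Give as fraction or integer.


Gear ratio: teeth_A * RPM_A = teeth_B * RPM_B
41 * 424 = 16 * RPM_B
17384 = 16 * RPM_B
RPM_B = 17384 / 16
RPM_B = 2173/2

2173/2


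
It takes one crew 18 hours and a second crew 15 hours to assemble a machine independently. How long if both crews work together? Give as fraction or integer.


Rate of A = 1/18 job per hour
Rate of B = 1/15 job per hour
Combined rate = 1/18 + 1/15
Find common denominator: (15 + 18)/(18*15) = 33/270
Combined rate = 11/90 job per hour
Time together = 1 / (11/90) = 90/11 hours

90/11


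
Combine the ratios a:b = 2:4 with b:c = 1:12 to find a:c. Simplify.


Given a:b = 2:4 and b:c = 1:12
Make b consistent. Multiply first ratio by 1: a:b = 2:4
Multiply second ratio by 4: b:c = 4:48
Now b = 4 in both, so a:b:c = 2:4:48
Therefore a:c = 2:48
Simplify by GCD: a:c = 1:24

1:24


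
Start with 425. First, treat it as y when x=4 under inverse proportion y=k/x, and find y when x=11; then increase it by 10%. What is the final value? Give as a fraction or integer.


Start with 425.
Step 1: Inverse prop: k = (425)*4; new y = k/11 = 425*4/11 = 1700/11
Step 2: Increase by 10%: 1700/11 * 110/100 = 170
Final result = 170

170


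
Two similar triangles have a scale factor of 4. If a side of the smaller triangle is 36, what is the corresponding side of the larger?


Similar triangles have proportional sides
Scale factor = 4
Smaller side = 36
Corresponding larger side = 36 * 4
= 144

144


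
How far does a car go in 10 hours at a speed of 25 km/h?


Using distance = speed * time
Speed = 25 km/h
Time = 10 hours
Distance = 25 * 10
= 250 km

250


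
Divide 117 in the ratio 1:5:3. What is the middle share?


Ratio = 1:5:3
Total parts = 1 + 5 + 3 = 9
Value per part = 117 / 9 = 13
First share = 1 * 13 = 13
Middle share = 5 * 13 = 65
Third share = 3 * 13 = 39

65


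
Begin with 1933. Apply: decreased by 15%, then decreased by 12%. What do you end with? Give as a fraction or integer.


Start: 1933
Step 1: decrease by 15% => multiply by 85/100
  1933 * 85/100 = 32861/20
Step 2: decrease by 12% => multiply by 88/100
  32861/20 * 88/100 = 361471/250
Final value = 361471/250

361471/250


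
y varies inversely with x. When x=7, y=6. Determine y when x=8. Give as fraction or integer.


Inverse proportion: y = k/x
Find k: k = 7 * 6 = 42
Compute y at x=8: y = 42/8
y = 21/4

21/4


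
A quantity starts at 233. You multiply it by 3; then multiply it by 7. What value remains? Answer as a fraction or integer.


Start with 233.
Step 1: Multiply by 3: 233 * 3 = 699
Step 2: Multiply by 7: 699 * 7 = 4893
Final result = 4893

4893


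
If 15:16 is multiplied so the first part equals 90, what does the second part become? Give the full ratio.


Original ratio: 15:16
First term target: 90
Scale factor = 90 / 15 = 6
Multiply second term: 16 * 6 = 96
Equivalent ratio = 90:96

90:96


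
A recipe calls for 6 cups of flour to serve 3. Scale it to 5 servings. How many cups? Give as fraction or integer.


Original: 6 cups for 3 servings
Target servings = 5
Scaling factor = 5/3
New amount = 6 * 5/3
= 30/3
= 10 cups

10


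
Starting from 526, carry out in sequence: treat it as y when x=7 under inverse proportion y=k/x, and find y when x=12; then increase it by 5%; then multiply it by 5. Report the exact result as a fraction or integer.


Start with 526.
Step 1: Inverse prop: k = (526)*7; new y = k/12 = 526*7/12 = 1841/6
Step 2: Increase by 5%: 1841/6 * 105/100 = 12887/40
Step 3: Multiply by 5: 12887/40 * 5 = 12887/8
Final result = 12887/8

12887/8


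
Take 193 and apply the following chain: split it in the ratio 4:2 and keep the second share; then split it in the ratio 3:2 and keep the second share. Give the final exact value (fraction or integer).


Start with 193.
Step 1: Split 4:2, second share = 193 * 2/6 = 193/3
Step 2: Split 3:2, second share = 193/3 * 2/5 = 386/15
Final result = 386/15

386/15


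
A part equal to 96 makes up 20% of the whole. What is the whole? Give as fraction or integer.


Given: 96 is 20% of the whole
Set up: 96 = 20/100 * whole
whole = 96 * 100 / 20
whole = 9600 / 20
whole = 480

480


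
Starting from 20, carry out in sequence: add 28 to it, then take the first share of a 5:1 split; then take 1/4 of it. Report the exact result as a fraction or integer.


Start with 20.
Step 1: Add 28: 20+28=48; split 5:1 first = 48*5/6 = 40
Step 2: Take 1/4: 40 * 1/4 = 10
Final result = 10

10


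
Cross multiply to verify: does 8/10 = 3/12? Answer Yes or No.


Cross multiply to check 8/10 = 3/12
Left cross product: 8 * 12 = 96
Right cross product: 10 * 3 = 30
96 != 30
Not equal, so proportions differ => No

No


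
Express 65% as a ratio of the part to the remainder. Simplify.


Part = 65%, Remainder = 35%
Ratio = 65:35
GCD(65, 35) = 5
Simplify: 13:7 = 13:7

13:7


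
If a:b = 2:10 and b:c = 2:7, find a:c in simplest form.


Given a:b = 2:10 and b:c = 2:7
Make b consistent. Multiply first ratio by 2: a:b = 4:20
Multiply second ratio by 10: b:c = 20:70
Now b = 20 in both, so a:b:c = 4:20:70
Therefore a:c = 4:70
Simplify by GCD: a:c = 2:35

2:35


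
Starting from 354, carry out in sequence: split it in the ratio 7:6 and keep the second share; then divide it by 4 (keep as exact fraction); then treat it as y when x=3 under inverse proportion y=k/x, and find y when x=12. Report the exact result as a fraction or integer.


Start with 354.
Step 1: Split 7:6, second share = 354 * 6/13 = 2124/13
Step 2: Divide by 4: 2124/13 / 4 = 531/13
Step 3: Inverse prop: k = (531/13)*3; new y = k/12 = 531/13*3/12 = 531/52
Final result = 531/52

531/52


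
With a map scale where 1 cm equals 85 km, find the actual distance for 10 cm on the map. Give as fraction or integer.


Map scale: 1 cm = 85 km
Measured distance on map = 10 cm
Set up proportion: 10 * 85 / 1
= 850 / 1
= 850 km

850


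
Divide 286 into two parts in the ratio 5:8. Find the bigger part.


Total parts = 5 + 8 = 13
Value per part = 286 / 13 = 22
First share = 5 * 22 = 110
Second share = 8 * 22 = 176
Larger share = 176

176


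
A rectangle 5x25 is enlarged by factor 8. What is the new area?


Original dimensions: 5 x 25
Enlargement factor = 8
New width = 5 * 8 = 40
New height = 25 * 8 = 200
New area = 40 * 200 = 8000

8000


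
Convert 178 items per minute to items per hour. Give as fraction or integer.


Converting from per minute to per hour
Rate = 178 items per minute
Multiply by 60: 178 * 60
= 10680 items per hour

10680


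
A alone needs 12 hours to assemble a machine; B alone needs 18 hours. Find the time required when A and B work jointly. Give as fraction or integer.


Rate of A = 1/12 job per hour
Rate of B = 1/18 job per hour
Combined rate = 1/12 + 1/18
Find common denominator: (18 + 12)/(12*18) = 30/216
Combined rate = 5/36 job per hour
Time together = 1 / (5/36) = 36/5 hours

36/5


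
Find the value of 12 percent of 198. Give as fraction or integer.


Compute 12% of 198
Convert percentage: 12% = 12/100
Multiply: 198 * 12/100
= 2376/100
= 594/25

594/25


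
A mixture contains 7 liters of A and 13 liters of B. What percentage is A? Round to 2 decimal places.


Volume of A = 7 L
Volume of B = 13 L
Total volume = 7 + 13 = 20 L
Percentage of A = (7/20) * 100
= 35.00%

35.00


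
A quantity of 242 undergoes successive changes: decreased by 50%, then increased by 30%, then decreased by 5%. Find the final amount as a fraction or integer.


Start: 242
Step 1: decrease by 50% => multiply by 50/100
  242 * 50/100 = 121
Step 2: increase by 30% => multiply by 130/100
  121 * 130/100 = 1573/10
Step 3: decrease by 5% => multiply by 95/100
  1573/10 * 95/100 = 29887/200
Final value = 29887/200

29887/200


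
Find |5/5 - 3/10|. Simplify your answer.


Simplify: 5/5 = 1 and 3/10 = 3/10
Find common denominator: LCD = 10
Convert: 10/10 and 3/10
Difference = |10 - 3|/10 = 7/10
Simplified = 7/10

7/10


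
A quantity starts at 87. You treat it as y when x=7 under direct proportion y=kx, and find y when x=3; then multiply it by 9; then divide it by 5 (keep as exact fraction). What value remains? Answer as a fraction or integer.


Start with 87.
Step 1: Direct prop: k = (87)/7; new y = k*3 = 87*3/7 = 261/7
Step 2: Multiply by 9: 261/7 * 9 = 2349/7
Step 3: Divide by 5: 2349/7 / 5 = 2349/35
Final result = 2349/35

2349/35


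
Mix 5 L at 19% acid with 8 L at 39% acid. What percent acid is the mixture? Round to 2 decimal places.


Solute in mixture 1 = 19% of 5 L = 5*19/100 = 19/20 L
Solute in mixture 2 = 39% of 8 L = 8*39/100 = 78/25 L
Total solute = 19/20 + 78/25 = 407/100 L
Total volume = 5 + 8 = 13 L
Final concentration = 407/100/13 * 100 = 31.31%

31.31


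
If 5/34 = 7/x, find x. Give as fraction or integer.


Setting up: 5/34 = 7/x
Cross multiply: 5 * x = 34 * 7
5x = 238
x = 238/5
x = 238/5

238/5


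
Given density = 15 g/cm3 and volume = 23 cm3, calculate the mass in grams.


Using mass = density * volume
Density = 15 g/cm3
Volume = 23 cm3
Mass = 15 * 23
= 345 g

345


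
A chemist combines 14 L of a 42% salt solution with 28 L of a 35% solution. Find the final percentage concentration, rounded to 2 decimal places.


Solute in mixture 1 = 42% of 14 L = 14*42/100 = 147/25 L
Solute in mixture 2 = 35% of 28 L = 28*35/100 = 49/5 L
Total solute = 147/25 + 49/5 = 392/25 L
Total volume = 14 + 28 = 42 L
Final concentration = 392/25/42 * 100 = 37.33%

37.33


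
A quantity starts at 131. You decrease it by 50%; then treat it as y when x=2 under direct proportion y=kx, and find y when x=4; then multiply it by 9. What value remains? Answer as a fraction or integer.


Start with 131.
Step 1: Decrease by 50%: 131 * 50/100 = 131/2
Step 2: Direct prop: k = (131/2)/2; new y = k*4 = 131/2*4/2 = 131
Step 3: Multiply by 9: 131 * 9 = 1179
Final result = 1179

1179


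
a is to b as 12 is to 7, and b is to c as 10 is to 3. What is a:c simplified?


Given a:b = 12:7 and b:c = 10:3
Make b consistent. Multiply first ratio by 10: a:b = 120:70
Multiply second ratio by 7: b:c = 70:21
Now b = 70 in both, so a:b:c = 120:70:21
Therefore a:c = 120:21
Simplify by GCD: a:c = 40:7

40:7


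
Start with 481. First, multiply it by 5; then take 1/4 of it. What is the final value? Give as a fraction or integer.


Start with 481.
Step 1: Multiply by 5: 481 * 5 = 2405
Step 2: Take 1/4: 2405 * 1/4 = 2405/4
Final result = 2405/4

2405/4


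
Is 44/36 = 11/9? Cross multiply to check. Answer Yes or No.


Cross multiply to check 44/36 = 11/9
Left cross product: 44 * 9 = 396
Right cross product: 36 * 11 = 396
396 = 396
Equal, so proportions match => Yes

Yes


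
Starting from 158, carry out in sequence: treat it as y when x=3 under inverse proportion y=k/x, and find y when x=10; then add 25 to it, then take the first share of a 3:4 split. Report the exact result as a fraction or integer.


Start with 158.
Step 1: Inverse prop: k = (158)*3; new y = k/10 = 158*3/10 = 237/5
Step 2: Add 25: 237/5+25=362/5; split 3:4 first = 362/5*3/7 = 1086/35
Final result = 1086/35

1086/35


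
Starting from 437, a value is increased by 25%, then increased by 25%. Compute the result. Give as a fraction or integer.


Start: 437
Step 1: increase by 25% => multiply by 125/100
  437 * 125/100 = 2185/4
Step 2: increase by 25% => multiply by 125/100
  2185/4 * 125/100 = 10925/16
Final value = 10925/16

10925/16


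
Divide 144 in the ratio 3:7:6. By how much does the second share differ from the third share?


Total parts = 3 + 7 + 6 = 16
Value per part = 144 / 16 = 9
Shares: 3*9=27, 7*9=63, 6*9=54
Second share = 63, third share = 54
Difference = |63 - 54| = 9

9


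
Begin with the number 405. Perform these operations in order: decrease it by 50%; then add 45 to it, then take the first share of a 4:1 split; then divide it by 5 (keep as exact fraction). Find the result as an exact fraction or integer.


Start with 405.
Step 1: Decrease by 50%: 405 * 50/100 = 405/2
Step 2: Add 45: 405/2+45=495/2; split 4:1 first = 495/2*4/5 = 198
Step 3: Divide by 5: 198 / 5 = 198/5
Final result = 198/5

198/5


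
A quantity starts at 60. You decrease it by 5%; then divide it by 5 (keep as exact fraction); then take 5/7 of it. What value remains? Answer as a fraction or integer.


Start with 60.
Step 1: Decrease by 5%: 60 * 95/100 = 57
Step 2: Divide by 5: 57 / 5 = 57/5
Step 3: Take 5/7: 57/5 * 5/7 = 57/7
Final result = 57/7

57/7


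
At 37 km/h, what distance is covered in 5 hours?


Using distance = speed * time
Speed = 37 km/h
Time = 5 hours
Distance = 37 * 5
= 185 km

185


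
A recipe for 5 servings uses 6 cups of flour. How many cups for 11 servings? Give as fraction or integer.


Original: 6 cups for 5 servings
Target servings = 11
Scaling factor = 11/5
New amount = 6 * 11/5
= 66/5
= 66/5 cups

66/5


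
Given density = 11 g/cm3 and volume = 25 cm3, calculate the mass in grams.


Using mass = density * volume
Density = 11 g/cm3
Volume = 25 cm3
Mass = 11 * 25
= 275 g

275


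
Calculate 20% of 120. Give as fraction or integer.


Compute 20% of 120
Convert percentage: 20% = 20/100
Multiply: 120 * 20/100
= 2400/100
= 24

24


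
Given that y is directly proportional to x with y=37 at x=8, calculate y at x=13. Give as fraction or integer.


Direct proportion: y = kx
Find k: k = 37/8 = 37/8
Compute y at x=13: y = 37/8 * 13
y = 481/8

481/8


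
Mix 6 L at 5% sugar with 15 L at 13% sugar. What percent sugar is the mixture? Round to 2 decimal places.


Solute in mixture 1 = 5% of 6 L = 6*5/100 = 3/10 L
Solute in mixture 2 = 13% of 15 L = 15*13/100 = 39/20 L
Total solute = 3/10 + 39/20 = 9/4 L
Total volume = 6 + 15 = 21 L
Final concentration = 9/4/21 * 100 = 10.71%

10.71


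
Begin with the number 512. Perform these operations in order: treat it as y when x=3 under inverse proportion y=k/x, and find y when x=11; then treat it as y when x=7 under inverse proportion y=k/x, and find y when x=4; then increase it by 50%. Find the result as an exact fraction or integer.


Start with 512.
Step 1: Inverse prop: k = (512)*3; new y = k/11 = 512*3/11 = 1536/11
Step 2: Inverse prop: k = (1536/11)*7; new y = k/4 = 1536/11*7/4 = 2688/11
Step 3: Increase by 50%: 2688/11 * 150/100 = 4032/11
Final result = 4032/11

4032/11


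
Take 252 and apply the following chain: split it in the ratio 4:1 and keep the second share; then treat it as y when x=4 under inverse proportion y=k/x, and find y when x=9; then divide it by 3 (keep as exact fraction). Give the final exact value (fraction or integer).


Start with 252.
Step 1: Split 4:1, second share = 252 * 1/5 = 252/5
Step 2: Inverse prop: k = (252/5)*4; new y = k/9 = 252/5*4/9 = 112/5
Step 3: Divide by 3: 112/5 / 3 = 112/15
Final result = 112/15

112/15


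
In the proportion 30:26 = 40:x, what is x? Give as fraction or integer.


Setting up: 30/26 = 40/x
Cross multiply: 30 * x = 26 * 40
30x = 1040
x = 1040/30
x = 104/3

104/3


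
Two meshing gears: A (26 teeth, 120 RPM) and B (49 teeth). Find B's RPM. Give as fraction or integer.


Gear ratio: teeth_A * RPM_A = teeth_B * RPM_B
26 * 120 = 49 * RPM_B
3120 = 49 * RPM_B
RPM_B = 3120 / 49
RPM_B = 3120/49

3120/49


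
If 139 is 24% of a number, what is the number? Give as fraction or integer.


Given: 139 is 24% of the whole
Set up: 139 = 24/100 * whole
whole = 139 * 100 / 24
whole = 13900 / 24
whole = 3475/6

3475/6


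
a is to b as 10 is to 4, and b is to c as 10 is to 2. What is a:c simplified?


Given a:b = 10:4 and b:c = 10:2
Make b consistent. Multiply first ratio by 10: a:b = 100:40
Multiply second ratio by 4: b:c = 40:8
Now b = 40 in both, so a:b:c = 100:40:8
Therefore a:c = 100:8
Simplify by GCD: a:c = 25:2

25:2


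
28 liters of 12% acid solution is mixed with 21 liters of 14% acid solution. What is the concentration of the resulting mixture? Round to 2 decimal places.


Solute in mixture 1 = 12% of 28 L = 28*12/100 = 84/25 L
Solute in mixture 2 = 14% of 21 L = 21*14/100 = 147/50 L
Total solute = 84/25 + 147/50 = 63/10 L
Total volume = 28 + 21 = 49 L
Final concentration = 63/10/49 * 100 = 12.86%

12.86


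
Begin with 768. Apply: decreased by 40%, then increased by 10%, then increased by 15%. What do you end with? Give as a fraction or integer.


Start: 768
Step 1: decrease by 40% => multiply by 60/100
  768 * 60/100 = 2304/5
Step 2: increase by 10% => multiply by 110/100
  2304/5 * 110/100 = 12672/25
Step 3: increase by 15% => multiply by 115/100
  12672/25 * 115/100 = 72864/125
Final value = 72864/125

72864/125


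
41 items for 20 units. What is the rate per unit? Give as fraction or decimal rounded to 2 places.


Total items = 41
Number of units = 20
Unit rate = 41 / 20
= 2.05 items per unit

2.05


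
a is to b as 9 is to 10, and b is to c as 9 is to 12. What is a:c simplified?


Given a:b = 9:10 and b:c = 9:12
Make b consistent. Multiply first ratio by 9: a:b = 81:90
Multiply second ratio by 10: b:c = 90:120
Now b = 90 in both, so a:b:c = 81:90:120
Therefore a:c = 81:120
Simplify by GCD: a:c = 27:40

27:40


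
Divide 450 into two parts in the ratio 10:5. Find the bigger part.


Total parts = 10 + 5 = 15
Value per part = 450 / 15 = 30
First share = 10 * 30 = 300
Second share = 5 * 30 = 150
Larger share = 300

300


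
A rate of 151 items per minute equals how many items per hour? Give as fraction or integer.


Converting from per minute to per hour
Rate = 151 items per minute
Multiply by 60: 151 * 60
= 9060 items per hour

9060


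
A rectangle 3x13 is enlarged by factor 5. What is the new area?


Original dimensions: 3 x 13
Enlargement factor = 5
New width = 3 * 5 = 15
New height = 13 * 5 = 65
New area = 15 * 65 = 975

975


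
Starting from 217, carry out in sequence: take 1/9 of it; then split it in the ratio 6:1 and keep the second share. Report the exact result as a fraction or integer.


Start with 217.
Step 1: Take 1/9: 217 * 1/9 = 217/9
Step 2: Split 6:1, second share = 217/9 * 1/7 = 31/9
Final result = 31/9

31/9


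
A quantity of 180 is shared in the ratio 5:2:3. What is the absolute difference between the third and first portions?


Total parts = 5 + 2 + 3 = 10
Value per part = 180 / 10 = 18
Shares: 5*18=90, 2*18=36, 3*18=54
Third share = 54, first share = 90
Difference = |54 - 90| = 36

36


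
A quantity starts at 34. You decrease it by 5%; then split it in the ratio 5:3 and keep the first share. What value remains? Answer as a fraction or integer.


Start with 34.
Step 1: Decrease by 5%: 34 * 95/100 = 323/10
Step 2: Split 5:3, first share = 323/10 * 5/8 = 323/16
Final result = 323/16

323/16


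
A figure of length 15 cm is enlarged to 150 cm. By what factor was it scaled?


Original length = 15 cm
Scaled length = 150 cm
Scale factor = 150 / 15
= 10

10


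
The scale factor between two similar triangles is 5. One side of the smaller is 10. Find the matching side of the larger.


Similar triangles have proportional sides
Scale factor = 5
Smaller side = 10
Corresponding larger side = 10 * 5
= 50

50


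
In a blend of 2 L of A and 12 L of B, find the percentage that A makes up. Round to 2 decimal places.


Volume of A = 2 L
Volume of B = 12 L
Total volume = 2 + 12 = 14 L
Percentage of A = (2/14) * 100
= 14.29%

14.29


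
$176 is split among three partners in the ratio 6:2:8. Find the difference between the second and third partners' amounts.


Total parts = 6 + 2 + 8 = 16
Value per part = 176 / 16 = 11
Shares: 6*11=66, 2*11=22, 8*11=88
Second share = 22, third share = 88
Difference = |22 - 88| = 66

66


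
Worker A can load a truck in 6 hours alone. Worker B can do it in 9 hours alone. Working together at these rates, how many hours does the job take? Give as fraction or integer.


Rate of A = 1/6 job per hour
Rate of B = 1/9 job per hour
Combined rate = 1/6 + 1/9
Find common denominator: (9 + 6)/(6*9) = 15/54
Combined rate = 5/18 job per hour
Time together = 1 / (5/18) = 18/5 hours

18/5


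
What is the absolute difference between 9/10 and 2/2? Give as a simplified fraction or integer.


Simplify: 9/10 = 9/10 and 2/2 = 1
Find common denominator: LCD = 10
Convert: 9/10 and 10/10
Difference = |9 - 10|/10 = 1/10
Simplified = 1/10

1/10


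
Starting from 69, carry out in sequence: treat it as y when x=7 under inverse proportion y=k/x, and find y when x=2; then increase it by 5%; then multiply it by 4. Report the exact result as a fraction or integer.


Start with 69.
Step 1: Inverse prop: k = (69)*7; new y = k/2 = 69*7/2 = 483/2
Step 2: Increase by 5%: 483/2 * 105/100 = 10143/40
Step 3: Multiply by 4: 10143/40 * 4 = 10143/10
Final result = 10143/10

10143/10


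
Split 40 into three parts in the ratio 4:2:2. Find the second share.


Ratio = 4:2:2
Total parts = 4 + 2 + 2 = 8
Value per part = 40 / 8 = 5
First share = 4 * 5 = 20
Middle share = 2 * 5 = 10
Third share = 2 * 5 = 10

10


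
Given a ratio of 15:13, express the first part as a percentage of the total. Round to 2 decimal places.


Total parts = 15 + 13 = 28
First part fraction = 15/28
Percentage = (15/28) * 100
= 0.535714 * 100
= 53.57%

53.57


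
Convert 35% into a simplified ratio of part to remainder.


Part = 35%, Remainder = 65%
Ratio = 35:65
GCD(35, 65) = 5
Simplify: 7:13 = 7:13

7:13


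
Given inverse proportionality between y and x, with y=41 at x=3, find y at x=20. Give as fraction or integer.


Inverse proportion: y = k/x
Find k: k = 3 * 41 = 123
Compute y at x=20: y = 123/20
y = 123/20

123/20


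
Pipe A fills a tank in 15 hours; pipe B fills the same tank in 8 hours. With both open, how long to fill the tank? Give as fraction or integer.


Rate of A = 1/15 job per hour
Rate of B = 1/8 job per hour
Combined rate = 1/15 + 1/8
Find common denominator: (8 + 15)/(15*8) = 23/120
Combined rate = 23/120 job per hour
Time together = 1 / (23/120) = 120/23 hours

120/23


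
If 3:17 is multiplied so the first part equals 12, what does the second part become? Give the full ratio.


Original ratio: 3:17
First term target: 12
Scale factor = 12 / 3 = 4
Multiply second term: 17 * 4 = 68
Equivalent ratio = 12:68

12:68


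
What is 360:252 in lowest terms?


Find GCD(360, 252)
GCD = 36
Divide both by 36: 360/36 = 10, 252/36 = 7
Simplified ratio = 10:7

10:7


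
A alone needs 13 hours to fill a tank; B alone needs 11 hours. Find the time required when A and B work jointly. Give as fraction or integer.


Rate of A = 1/13 job per hour
Rate of B = 1/11 job per hour
Combined rate = 1/13 + 1/11
Find common denominator: (11 + 13)/(13*11) = 24/143
Combined rate = 24/143 job per hour
Time together = 1 / (24/143) = 143/24 hours

143/24


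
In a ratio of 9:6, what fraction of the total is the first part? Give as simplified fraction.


Total parts = 9 + 6 = 15
First part fraction = 9/15
Simplify: 9/15 = 3/5

3/5


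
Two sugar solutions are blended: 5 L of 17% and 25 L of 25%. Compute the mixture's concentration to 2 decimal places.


Solute in mixture 1 = 17% of 5 L = 5*17/100 = 17/20 L
Solute in mixture 2 = 25% of 25 L = 25*25/100 = 25/4 L
Total solute = 17/20 + 25/4 = 71/10 L
Total volume = 5 + 25 = 30 L
Final concentration = 71/10/30 * 100 = 23.67%

23.67


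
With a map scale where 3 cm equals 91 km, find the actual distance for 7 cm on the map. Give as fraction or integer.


Map scale: 3 cm = 91 km
Measured distance on map = 7 cm
Set up proportion: 7 * 91 / 3
= 637 / 3
= 637/3 km

637/3


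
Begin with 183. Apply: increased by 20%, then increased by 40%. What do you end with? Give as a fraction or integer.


Start: 183
Step 1: increase by 20% => multiply by 120/100
  183 * 120/100 = 1098/5
Step 2: increase by 40% => multiply by 140/100
  1098/5 * 140/100 = 7686/25
Final value = 7686/25

7686/25


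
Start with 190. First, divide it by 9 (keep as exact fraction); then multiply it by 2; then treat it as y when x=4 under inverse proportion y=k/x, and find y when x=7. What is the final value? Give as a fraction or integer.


Start with 190.
Step 1: Divide by 9: 190 / 9 = 190/9
Step 2: Multiply by 2: 190/9 * 2 = 380/9
Step 3: Inverse prop: k = (380/9)*4; new y = k/7 = 380/9*4/7 = 1520/63
Final result = 1520/63

1520/63


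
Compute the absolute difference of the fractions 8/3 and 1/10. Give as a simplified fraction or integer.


Simplify: 8/3 = 8/3 and 1/10 = 1/10
Find common denominator: LCD = 30
Convert: 80/30 and 3/30
Difference = |80 - 3|/30 = 77/30
Simplified = 77/30

77/30


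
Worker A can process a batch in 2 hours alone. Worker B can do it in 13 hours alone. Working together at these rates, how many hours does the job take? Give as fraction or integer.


Rate of A = 1/2 job per hour
Rate of B = 1/13 job per hour
Combined rate = 1/2 + 1/13
Find common denominator: (13 + 2)/(2*13) = 15/26
Combined rate = 15/26 job per hour
Time together = 1 / (15/26) = 26/15 hours

26/15


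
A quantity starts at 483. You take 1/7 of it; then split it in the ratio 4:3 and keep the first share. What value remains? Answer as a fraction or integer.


Start with 483.
Step 1: Take 1/7: 483 * 1/7 = 69
Step 2: Split 4:3, first share = 69 * 4/7 = 276/7
Final result = 276/7

276/7


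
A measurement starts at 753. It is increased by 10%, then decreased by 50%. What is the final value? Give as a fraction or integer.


Start: 753
Step 1: increase by 10% => multiply by 110/100
  753 * 110/100 = 8283/10
Step 2: decrease by 50% => multiply by 50/100
  8283/10 * 50/100 = 8283/20
Final value = 8283/20

8283/20


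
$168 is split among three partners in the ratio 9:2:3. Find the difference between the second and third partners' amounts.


Total parts = 9 + 2 + 3 = 14
Value per part = 168 / 14 = 12
Shares: 9*12=108, 2*12=24, 3*12=36
Second share = 24, third share = 36
Difference = |24 - 36| = 12

12


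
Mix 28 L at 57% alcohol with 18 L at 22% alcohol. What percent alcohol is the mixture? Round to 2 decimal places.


Solute in mixture 1 = 57% of 28 L = 28*57/100 = 399/25 L
Solute in mixture 2 = 22% of 18 L = 18*22/100 = 99/25 L
Total solute = 399/25 + 99/25 = 498/25 L
Total volume = 28 + 18 = 46 L
Final concentration = 498/25/46 * 100 = 43.30%

43.30


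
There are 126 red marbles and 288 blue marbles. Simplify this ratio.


Find GCD(126, 288)
GCD = 18
Divide both by 18: 126/18 = 7, 288/18 = 16
Simplified ratio = 7:16

7:16


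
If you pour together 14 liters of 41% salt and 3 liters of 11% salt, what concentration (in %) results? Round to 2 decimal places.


Solute in mixture 1 = 41% of 14 L = 14*41/100 = 287/50 L
Solute in mixture 2 = 11% of 3 L = 3*11/100 = 33/100 L
Total solute = 287/50 + 33/100 = 607/100 L
Total volume = 14 + 3 = 17 L
Final concentration = 607/100/17 * 100 = 35.71%

35.71


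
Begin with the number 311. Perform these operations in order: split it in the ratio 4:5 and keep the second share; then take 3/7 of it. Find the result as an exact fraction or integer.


Start with 311.
Step 1: Split 4:5, second share = 311 * 5/9 = 1555/9
Step 2: Take 3/7: 1555/9 * 3/7 = 1555/21
Final result = 1555/21

1555/21


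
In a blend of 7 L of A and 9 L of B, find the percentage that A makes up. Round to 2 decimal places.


Volume of A = 7 L
Volume of B = 9 L
Total volume = 7 + 9 = 16 L
Percentage of A = (7/16) * 100
= 43.75%

43.75
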